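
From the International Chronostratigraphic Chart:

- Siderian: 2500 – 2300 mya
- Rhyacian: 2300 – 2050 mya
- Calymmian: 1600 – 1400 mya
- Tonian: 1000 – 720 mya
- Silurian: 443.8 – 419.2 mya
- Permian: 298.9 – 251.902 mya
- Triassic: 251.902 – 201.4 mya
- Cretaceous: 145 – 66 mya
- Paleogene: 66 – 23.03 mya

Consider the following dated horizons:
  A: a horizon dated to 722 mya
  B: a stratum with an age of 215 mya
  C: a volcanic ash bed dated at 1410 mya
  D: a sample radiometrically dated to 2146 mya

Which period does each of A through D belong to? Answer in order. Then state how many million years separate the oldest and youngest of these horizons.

Match each age against the start–end ranges in the excerpt: A = 722 Ma → Tonian (1000–720); B = 215 Ma → Triassic (251.902–201.4); C = 1410 Ma → Calymmian (1600–1400); D = 2146 Ma → Rhyacian (2300–2050).
The largest age is 2146 Ma and the smallest is 215 Ma; their difference is 1931 Myr.

A — Tonian; B — Triassic; C — Calymmian; D — Rhyacian; span 1931 million years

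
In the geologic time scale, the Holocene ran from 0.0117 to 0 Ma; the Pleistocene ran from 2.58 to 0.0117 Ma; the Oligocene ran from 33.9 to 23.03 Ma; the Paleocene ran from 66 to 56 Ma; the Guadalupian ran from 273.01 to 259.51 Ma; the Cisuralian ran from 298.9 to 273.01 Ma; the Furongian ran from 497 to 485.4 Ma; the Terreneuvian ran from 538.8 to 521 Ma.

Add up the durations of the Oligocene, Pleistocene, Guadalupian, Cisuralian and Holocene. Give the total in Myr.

52.84 million years

Duration is start − end for each: (33.9 − 23.03) + (2.58 − 0.0117) + (273.01 − 259.51) + (298.9 − 273.01) + (0.0117 − 0).
That is 10.87 + 2.5683 + 13.5 + 25.89 + 0.0117, which totals 52.84 million years.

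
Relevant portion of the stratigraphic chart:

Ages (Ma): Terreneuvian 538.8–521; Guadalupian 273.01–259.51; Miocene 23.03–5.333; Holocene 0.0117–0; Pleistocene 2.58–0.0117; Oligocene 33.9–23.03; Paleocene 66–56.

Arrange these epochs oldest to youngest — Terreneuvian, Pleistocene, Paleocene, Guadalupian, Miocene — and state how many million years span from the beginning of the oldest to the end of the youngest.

Start ages (Ma): Terreneuvian 538.8, Guadalupian 273.01, Paleocene 66, Miocene 23.03, Pleistocene 2.58.
Ordered oldest to youngest: Terreneuvian, Guadalupian, Paleocene, Miocene, Pleistocene.
Span = 538.8 − 0.0117 = 538.7883 Myr.

Terreneuvian → Guadalupian → Paleocene → Miocene → Pleistocene; total span 538.7883 Myr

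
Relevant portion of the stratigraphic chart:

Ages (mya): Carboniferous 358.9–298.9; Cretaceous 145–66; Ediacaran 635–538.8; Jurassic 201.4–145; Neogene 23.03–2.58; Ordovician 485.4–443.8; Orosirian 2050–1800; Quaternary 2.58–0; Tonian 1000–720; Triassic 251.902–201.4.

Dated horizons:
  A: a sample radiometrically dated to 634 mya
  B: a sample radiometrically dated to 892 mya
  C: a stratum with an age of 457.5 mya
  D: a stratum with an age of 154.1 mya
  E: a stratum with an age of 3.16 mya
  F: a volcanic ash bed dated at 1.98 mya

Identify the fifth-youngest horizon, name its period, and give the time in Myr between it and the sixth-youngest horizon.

A, in the Ediacaran; 258 million years to B

Smaller Ma means younger, so youngest first: F 1.98 < E 3.16 < D 154.1 < C 457.5 < A 634 < B 892.
Counting 5 along gives A (634 Ma); the excerpt puts that inside the Ediacaran, 635–538.8 Ma.
Next in line is B (892 Ma), and 892 − 634 = 258 Myr.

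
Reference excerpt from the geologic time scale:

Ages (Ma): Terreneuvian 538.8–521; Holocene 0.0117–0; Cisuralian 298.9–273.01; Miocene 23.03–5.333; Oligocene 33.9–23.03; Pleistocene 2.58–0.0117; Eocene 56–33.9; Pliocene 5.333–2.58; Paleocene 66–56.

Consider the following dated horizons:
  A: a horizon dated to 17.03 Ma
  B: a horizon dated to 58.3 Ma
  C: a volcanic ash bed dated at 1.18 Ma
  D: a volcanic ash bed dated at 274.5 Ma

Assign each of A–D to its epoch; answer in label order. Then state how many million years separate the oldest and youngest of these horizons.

A — Miocene; B — Paleocene; C — Pleistocene; D — Cisuralian; span 273.32 million years

A: 17.03 Ma lies in 23.03–5.333 Ma, so Miocene.
B: 58.3 Ma lies in 66–56 Ma, so Paleocene.
C: 1.18 Ma lies in 2.58–0.0117 Ma, so Pleistocene.
D: 274.5 Ma lies in 298.9–273.01 Ma, so Cisuralian.
Oldest = 274.5 Ma, youngest = 1.18 Ma → span 273.32 Myr.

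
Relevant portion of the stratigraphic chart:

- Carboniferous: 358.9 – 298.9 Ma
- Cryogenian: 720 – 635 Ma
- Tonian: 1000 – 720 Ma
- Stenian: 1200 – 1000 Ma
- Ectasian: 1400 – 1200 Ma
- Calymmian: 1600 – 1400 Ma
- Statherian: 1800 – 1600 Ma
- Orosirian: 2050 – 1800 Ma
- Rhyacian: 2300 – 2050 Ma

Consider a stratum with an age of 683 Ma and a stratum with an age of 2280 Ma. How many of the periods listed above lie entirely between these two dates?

6

2280 Ma sits inside the Rhyacian (2300–2050) and 683 Ma inside the Cryogenian (720–635); neither of those is wholly between the two dates.
The listed periods lying completely between them are Orosirian, Statherian, Calymmian, Ectasian, Stenian, Tonian — 6 in all.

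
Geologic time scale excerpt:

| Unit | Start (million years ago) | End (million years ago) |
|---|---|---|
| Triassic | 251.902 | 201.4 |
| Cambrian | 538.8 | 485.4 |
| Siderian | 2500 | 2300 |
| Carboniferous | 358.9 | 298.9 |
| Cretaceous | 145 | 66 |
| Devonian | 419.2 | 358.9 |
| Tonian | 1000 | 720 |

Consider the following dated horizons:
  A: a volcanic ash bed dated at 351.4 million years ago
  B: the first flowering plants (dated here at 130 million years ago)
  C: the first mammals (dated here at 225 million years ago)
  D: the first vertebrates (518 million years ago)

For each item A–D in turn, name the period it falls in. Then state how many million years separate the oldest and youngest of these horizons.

A — Carboniferous; B — Cretaceous; C — Triassic; D — Cambrian; span 388 million years

A: 351.4 Ma lies in 358.9–298.9 Ma, so Carboniferous.
B: 130 Ma lies in 145–66 Ma, so Cretaceous.
C: 225 Ma lies in 251.902–201.4 Ma, so Triassic.
D: 518 Ma lies in 538.8–485.4 Ma, so Cambrian.
Oldest = 518 Ma, youngest = 130 Ma → span 388 Myr.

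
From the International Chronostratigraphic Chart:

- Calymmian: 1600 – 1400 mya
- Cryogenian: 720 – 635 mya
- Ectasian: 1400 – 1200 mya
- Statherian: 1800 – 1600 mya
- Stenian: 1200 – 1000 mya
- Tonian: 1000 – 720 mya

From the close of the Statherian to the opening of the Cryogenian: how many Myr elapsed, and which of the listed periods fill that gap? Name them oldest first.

The Statherian closes at 1600 Ma and the Cryogenian opens at 720 Ma, so the interval is 1600 − 720 = 880 Myr.
A period fits inside if it starts at or after 1600 Ma and ends at or before 720 Ma; oldest first that gives Calymmian, Ectasian, Stenian, Tonian.

880 million years; Calymmian, Ectasian, Stenian, Tonian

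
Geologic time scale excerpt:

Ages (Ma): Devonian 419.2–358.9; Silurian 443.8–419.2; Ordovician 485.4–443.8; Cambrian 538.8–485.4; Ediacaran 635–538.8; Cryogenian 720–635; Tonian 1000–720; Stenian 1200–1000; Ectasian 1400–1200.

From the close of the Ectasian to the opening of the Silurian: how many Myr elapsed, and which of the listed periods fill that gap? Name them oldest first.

The Ectasian closes at 1200 Ma and the Silurian opens at 443.8 Ma, so the interval is 1200 − 443.8 = 756.2 Myr.
A period fits inside if it starts at or after 1200 Ma and ends at or before 443.8 Ma; oldest first that gives Stenian, Tonian, Cryogenian, Ediacaran, Cambrian, Ordovician.

756.2 million years; Stenian, Tonian, Cryogenian, Ediacaran, Cambrian, Ordovician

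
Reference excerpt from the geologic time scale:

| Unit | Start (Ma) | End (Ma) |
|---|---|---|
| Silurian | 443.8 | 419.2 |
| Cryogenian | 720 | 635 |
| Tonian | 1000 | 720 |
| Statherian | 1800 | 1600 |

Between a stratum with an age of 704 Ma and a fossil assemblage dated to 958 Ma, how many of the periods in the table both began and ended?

0

Checking each listed span, none has both start < 958 Ma and end > 704 Ma — every period straddles one of the two dates or lies outside them — so the count is 0.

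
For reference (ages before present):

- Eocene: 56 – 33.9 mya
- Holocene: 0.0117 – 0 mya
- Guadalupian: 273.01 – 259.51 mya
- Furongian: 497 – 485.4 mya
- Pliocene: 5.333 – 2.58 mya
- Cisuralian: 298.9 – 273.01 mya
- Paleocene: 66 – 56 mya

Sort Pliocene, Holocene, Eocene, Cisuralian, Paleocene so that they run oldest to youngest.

Sorting by start age (descending Ma, since larger Ma = older): Cisuralian start 298.9, Paleocene start 66, Eocene start 56, Pliocene start 5.333, Holocene start 0.0117.

Cisuralian, then Paleocene, then Eocene, then Pliocene, then Holocene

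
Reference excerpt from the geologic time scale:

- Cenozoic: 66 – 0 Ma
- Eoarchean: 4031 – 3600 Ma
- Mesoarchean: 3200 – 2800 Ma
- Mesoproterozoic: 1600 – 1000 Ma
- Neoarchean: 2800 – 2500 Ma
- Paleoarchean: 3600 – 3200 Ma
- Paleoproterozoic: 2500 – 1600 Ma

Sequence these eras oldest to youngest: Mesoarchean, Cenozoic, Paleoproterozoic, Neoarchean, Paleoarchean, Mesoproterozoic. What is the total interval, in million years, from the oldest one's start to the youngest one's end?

Paleoarchean, Mesoarchean, Neoarchean, Paleoproterozoic, Mesoproterozoic, Cenozoic; total span 3600 Myr

Start ages (Ma): Paleoarchean 3600, Mesoarchean 3200, Neoarchean 2800, Paleoproterozoic 2500, Mesoproterozoic 1600, Cenozoic 66.
Ordered oldest to youngest: Paleoarchean, Mesoarchean, Neoarchean, Paleoproterozoic, Mesoproterozoic, Cenozoic.
Span = 3600 − 0 = 3600 Myr.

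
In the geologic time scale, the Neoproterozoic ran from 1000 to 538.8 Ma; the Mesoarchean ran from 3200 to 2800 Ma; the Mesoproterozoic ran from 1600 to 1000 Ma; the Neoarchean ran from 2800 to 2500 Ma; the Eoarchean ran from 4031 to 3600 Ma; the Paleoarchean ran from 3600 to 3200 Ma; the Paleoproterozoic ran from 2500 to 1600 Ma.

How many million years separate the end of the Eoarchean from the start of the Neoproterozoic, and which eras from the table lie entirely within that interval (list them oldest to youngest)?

2600 million years; Paleoarchean, Mesoarchean, Neoarchean, Paleoproterozoic, Mesoproterozoic

End of Eoarchean = 3600 Ma; start of Neoproterozoic = 1000 Ma.
Gap = 3600 − 1000 = 2600 Myr.
Eras wholly inside 3600–1000 Ma: Paleoarchean (3600–3200), Mesoarchean (3200–2800), Neoarchean (2800–2500), Paleoproterozoic (2500–1600), Mesoproterozoic (1600–1000).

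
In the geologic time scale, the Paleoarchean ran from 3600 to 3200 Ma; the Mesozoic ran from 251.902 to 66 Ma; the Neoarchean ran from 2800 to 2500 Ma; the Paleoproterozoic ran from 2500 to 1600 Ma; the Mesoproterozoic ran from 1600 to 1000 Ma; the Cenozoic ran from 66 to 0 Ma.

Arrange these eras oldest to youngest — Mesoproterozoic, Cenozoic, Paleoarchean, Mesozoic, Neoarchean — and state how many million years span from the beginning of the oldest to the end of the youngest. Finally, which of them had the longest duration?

Paleoarchean, Neoarchean, Mesoproterozoic, Mesozoic, Cenozoic; total span 3600 Myr; longest is Mesoproterozoic

Start ages (Ma): Paleoarchean 3600, Neoarchean 2800, Mesoproterozoic 1600, Mesozoic 251.902, Cenozoic 66.
Ordered oldest to youngest: Paleoarchean, Neoarchean, Mesoproterozoic, Mesozoic, Cenozoic.
Span = 3600 − 0 = 3600 Myr.
Durations: Cenozoic 66, Mesozoic 185.902, Neoarchean 300, Mesoproterozoic 600, Paleoarchean 400 → longest is Mesoproterozoic (600 Myr).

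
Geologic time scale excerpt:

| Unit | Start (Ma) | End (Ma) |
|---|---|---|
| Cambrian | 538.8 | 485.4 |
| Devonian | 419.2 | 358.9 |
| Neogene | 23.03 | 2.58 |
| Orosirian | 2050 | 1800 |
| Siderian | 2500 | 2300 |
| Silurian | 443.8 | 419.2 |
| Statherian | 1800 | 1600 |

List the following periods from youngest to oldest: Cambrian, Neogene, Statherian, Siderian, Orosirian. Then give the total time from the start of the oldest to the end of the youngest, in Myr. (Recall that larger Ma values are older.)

Neogene, Cambrian, Statherian, Orosirian, Siderian; total span 2497.42 Myr

Start ages (Ma): Siderian 2500, Orosirian 2050, Statherian 1800, Cambrian 538.8, Neogene 23.03.
Ordered youngest to oldest: Neogene, Cambrian, Statherian, Orosirian, Siderian.
Span = 2500 − 2.58 = 2497.42 Myr.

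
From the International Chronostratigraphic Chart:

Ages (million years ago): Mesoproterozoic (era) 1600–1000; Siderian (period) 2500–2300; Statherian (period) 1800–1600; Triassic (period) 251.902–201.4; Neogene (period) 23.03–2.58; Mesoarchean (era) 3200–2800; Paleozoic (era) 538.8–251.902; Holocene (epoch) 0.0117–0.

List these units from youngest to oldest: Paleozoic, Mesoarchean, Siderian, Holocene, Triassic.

Holocene, then Triassic, then Paleozoic, then Siderian, then Mesoarchean

Sorting by start age (ascending Ma, since larger Ma = older): Holocene began 0.0117, Triassic began 251.902, Paleozoic began 538.8, Siderian began 2500, Mesoarchean began 3200.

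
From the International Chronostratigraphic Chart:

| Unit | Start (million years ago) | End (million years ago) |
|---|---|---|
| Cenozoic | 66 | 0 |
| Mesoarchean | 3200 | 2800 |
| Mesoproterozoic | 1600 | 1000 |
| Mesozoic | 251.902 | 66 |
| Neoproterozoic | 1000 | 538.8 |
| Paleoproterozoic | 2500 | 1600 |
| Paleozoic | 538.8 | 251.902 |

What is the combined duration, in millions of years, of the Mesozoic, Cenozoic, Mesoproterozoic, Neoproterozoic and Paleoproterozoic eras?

Duration is start − end for each: (251.902 − 66) + (66 − 0) + (1600 − 1000) + (1000 − 538.8) + (2500 − 1600).
That is 185.902 + 66 + 600 + 461.2 + 900, which totals 2213.102 million years.

2213.102 million years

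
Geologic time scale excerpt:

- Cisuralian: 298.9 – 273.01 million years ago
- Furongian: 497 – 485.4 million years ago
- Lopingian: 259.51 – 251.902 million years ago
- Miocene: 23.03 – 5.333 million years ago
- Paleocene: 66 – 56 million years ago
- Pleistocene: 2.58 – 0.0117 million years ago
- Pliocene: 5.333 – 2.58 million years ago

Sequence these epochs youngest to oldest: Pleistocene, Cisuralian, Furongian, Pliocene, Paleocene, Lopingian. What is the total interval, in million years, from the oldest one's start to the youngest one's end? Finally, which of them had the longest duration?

Pleistocene → Pliocene → Paleocene → Lopingian → Cisuralian → Furongian; total span 496.9883 Myr; longest is Cisuralian

Start ages (Ma): Furongian 497, Cisuralian 298.9, Lopingian 259.51, Paleocene 66, Pliocene 5.333, Pleistocene 2.58.
Ordered youngest to oldest: Pleistocene, Pliocene, Paleocene, Lopingian, Cisuralian, Furongian.
Span = 497 − 0.0117 = 496.9883 Myr.
Durations: Pliocene 2.753, Pleistocene 2.5683, Paleocene 10, Lopingian 7.608, Cisuralian 25.89, Furongian 11.6 → longest is Cisuralian (25.89 Myr).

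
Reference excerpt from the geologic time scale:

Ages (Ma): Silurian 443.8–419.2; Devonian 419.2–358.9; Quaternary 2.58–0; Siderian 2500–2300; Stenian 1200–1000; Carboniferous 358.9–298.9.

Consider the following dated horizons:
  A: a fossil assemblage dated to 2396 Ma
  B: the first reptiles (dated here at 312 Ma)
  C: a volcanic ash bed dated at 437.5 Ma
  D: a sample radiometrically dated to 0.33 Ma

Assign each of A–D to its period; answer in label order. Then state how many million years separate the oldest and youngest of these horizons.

A — Siderian; B — Carboniferous; C — Silurian; D — Quaternary; span 2395.67 million years

A: 2396 Ma lies in 2500–2300 Ma, so Siderian.
B: 312 Ma lies in 358.9–298.9 Ma, so Carboniferous.
C: 437.5 Ma lies in 443.8–419.2 Ma, so Silurian.
D: 0.33 Ma lies in 2.58–0 Ma, so Quaternary.
Oldest = 2396 Ma, youngest = 0.33 Ma → span 2395.67 Myr.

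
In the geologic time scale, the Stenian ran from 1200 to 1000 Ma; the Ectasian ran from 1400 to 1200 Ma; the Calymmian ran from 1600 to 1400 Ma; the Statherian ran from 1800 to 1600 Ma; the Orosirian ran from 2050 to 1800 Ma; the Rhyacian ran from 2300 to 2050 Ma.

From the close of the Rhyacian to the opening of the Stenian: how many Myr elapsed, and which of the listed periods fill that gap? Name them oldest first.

850 million years; Orosirian, Statherian, Calymmian, Ectasian

The Rhyacian closes at 2050 Ma and the Stenian opens at 1200 Ma, so the interval is 2050 − 1200 = 850 Myr.
A period fits inside if it starts at or after 2050 Ma and ends at or before 1200 Ma; oldest first that gives Orosirian, Statherian, Calymmian, Ectasian.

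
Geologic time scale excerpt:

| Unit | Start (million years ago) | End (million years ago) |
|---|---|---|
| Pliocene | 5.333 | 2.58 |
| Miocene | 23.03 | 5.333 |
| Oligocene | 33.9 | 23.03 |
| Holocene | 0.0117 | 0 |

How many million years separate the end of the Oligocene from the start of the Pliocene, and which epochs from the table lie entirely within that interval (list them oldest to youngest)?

The Oligocene closes at 23.03 Ma and the Pliocene opens at 5.333 Ma, so the interval is 23.03 − 5.333 = 17.697 Myr.
An epoch fits inside if it starts at or after 23.03 Ma and ends at or before 5.333 Ma; oldest first that gives Miocene.

17.697 million years; Miocene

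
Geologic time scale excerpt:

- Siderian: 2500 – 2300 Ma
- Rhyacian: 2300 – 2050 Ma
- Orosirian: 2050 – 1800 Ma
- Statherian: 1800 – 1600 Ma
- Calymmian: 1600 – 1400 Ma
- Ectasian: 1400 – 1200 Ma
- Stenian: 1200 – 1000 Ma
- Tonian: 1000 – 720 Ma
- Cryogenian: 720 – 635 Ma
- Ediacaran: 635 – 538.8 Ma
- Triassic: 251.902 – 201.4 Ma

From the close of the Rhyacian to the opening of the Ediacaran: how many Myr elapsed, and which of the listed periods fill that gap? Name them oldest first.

The Rhyacian closes at 2050 Ma and the Ediacaran opens at 635 Ma, so the interval is 2050 − 635 = 1415 Myr.
A period fits inside if it starts at or after 2050 Ma and ends at or before 635 Ma; oldest first that gives Orosirian, Statherian, Calymmian, Ectasian, Stenian, Tonian, Cryogenian.

1415 million years; Orosirian, Statherian, Calymmian, Ectasian, Stenian, Tonian, Cryogenian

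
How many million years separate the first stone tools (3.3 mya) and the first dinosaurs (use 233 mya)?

229.7 million years

233 − 3.3 = 229.7 million years.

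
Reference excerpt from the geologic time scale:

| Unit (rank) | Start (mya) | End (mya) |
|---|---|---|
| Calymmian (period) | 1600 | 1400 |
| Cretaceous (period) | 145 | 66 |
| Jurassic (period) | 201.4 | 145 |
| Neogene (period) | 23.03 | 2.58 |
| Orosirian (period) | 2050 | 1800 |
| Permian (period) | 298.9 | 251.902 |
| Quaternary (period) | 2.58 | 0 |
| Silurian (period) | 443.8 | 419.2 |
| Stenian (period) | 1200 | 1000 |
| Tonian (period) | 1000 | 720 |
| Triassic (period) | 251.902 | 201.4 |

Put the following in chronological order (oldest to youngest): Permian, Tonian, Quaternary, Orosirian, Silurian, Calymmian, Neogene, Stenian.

Read off each span (Ma): Permian 298.9–251.902; Tonian 1000–720; Quaternary 2.58–0; Orosirian 2050–1800; Silurian 443.8–419.2; Calymmian 1600–1400; Neogene 23.03–2.58; Stenian 1200–1000.
Larger Ma is older, so oldest→youngest is Orosirian, Calymmian, Stenian, Tonian, Silurian, Permian, Neogene, Quaternary.

Orosirian → Calymmian → Stenian → Tonian → Silurian → Permian → Neogene → Quaternary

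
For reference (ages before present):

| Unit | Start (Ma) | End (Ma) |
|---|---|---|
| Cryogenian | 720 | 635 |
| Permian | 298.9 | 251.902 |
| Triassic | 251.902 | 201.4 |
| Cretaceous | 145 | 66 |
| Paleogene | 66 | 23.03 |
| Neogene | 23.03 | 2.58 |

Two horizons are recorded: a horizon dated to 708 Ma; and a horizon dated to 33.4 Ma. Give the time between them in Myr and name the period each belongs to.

Elapsed time: 708 − 33.4 = 674.6 Myr.
708 Ma lies within 720–635 Ma: Cryogenian.
33.4 Ma lies within 66–23.03 Ma: Paleogene.

674.6 million years apart; the first in the Cryogenian, the second in the Paleogene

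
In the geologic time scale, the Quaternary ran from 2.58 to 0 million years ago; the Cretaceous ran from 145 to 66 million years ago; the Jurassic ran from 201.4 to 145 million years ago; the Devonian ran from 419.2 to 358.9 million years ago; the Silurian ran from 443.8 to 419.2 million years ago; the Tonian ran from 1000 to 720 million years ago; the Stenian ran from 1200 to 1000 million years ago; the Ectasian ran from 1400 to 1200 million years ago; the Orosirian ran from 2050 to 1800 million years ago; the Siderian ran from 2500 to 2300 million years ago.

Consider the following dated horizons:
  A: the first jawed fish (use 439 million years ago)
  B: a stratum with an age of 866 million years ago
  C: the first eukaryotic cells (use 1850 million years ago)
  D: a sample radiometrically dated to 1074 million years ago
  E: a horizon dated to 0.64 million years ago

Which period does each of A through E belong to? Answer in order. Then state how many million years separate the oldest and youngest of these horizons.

Match each age against the start–end ranges in the excerpt: A = 439 Ma → Silurian (443.8–419.2); B = 866 Ma → Tonian (1000–720); C = 1850 Ma → Orosirian (2050–1800); D = 1074 Ma → Stenian (1200–1000); E = 0.64 Ma → Quaternary (2.58–0).
The largest age is 1850 Ma and the smallest is 0.64 Ma; their difference is 1849.36 Myr.

A — Silurian; B — Tonian; C — Orosirian; D — Stenian; E — Quaternary; span 1849.36 million years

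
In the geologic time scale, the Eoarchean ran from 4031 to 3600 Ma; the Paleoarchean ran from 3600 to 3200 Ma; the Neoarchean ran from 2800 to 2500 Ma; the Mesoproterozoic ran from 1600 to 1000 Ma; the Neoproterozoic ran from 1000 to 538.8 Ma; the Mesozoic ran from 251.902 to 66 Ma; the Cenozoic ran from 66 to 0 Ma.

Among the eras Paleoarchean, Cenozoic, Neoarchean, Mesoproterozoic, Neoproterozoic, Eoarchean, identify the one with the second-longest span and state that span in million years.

Start − end for each: Paleoarchean 3600 − 3200 = 400; Cenozoic 66 − 0 = 66; Neoarchean 2800 − 2500 = 300; Mesoproterozoic 1600 − 1000 = 600; Neoproterozoic 1000 − 538.8 = 461.2; Eoarchean 4031 − 3600 = 431.
Ranking these from longest: Mesoproterozoic > Neoproterozoic > Eoarchean > Paleoarchean > Neoarchean > Cenozoic.
Position 2 in that ranking is Neoproterozoic, which lasted 461.2 Myr.

Neoproterozoic, 461.2 million years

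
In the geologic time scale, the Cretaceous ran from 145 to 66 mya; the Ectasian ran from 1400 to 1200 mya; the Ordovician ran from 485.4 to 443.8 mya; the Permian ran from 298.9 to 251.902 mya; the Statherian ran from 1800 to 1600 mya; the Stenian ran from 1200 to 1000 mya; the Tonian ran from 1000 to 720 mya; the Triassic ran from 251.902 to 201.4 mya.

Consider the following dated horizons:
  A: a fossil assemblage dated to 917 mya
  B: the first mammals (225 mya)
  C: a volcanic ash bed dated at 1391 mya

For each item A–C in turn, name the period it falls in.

A — Tonian; B — Triassic; C — Ectasian

Match each age against the start–end ranges in the excerpt: A = 917 Ma → Tonian (1000–720); B = 225 Ma → Triassic (251.902–201.4); C = 1391 Ma → Ectasian (1400–1200).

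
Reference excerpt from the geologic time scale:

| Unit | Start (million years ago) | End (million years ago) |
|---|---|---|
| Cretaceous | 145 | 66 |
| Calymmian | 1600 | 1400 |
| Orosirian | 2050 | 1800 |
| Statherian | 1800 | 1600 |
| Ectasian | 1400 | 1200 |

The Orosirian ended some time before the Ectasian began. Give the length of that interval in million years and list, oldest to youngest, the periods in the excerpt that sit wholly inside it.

400 million years; Statherian, Calymmian

End of Orosirian = 1800 Ma; start of Ectasian = 1400 Ma.
Gap = 1800 − 1400 = 400 Myr.
Periods wholly inside 1800–1400 Ma: Statherian (1800–1600), Calymmian (1600–1400).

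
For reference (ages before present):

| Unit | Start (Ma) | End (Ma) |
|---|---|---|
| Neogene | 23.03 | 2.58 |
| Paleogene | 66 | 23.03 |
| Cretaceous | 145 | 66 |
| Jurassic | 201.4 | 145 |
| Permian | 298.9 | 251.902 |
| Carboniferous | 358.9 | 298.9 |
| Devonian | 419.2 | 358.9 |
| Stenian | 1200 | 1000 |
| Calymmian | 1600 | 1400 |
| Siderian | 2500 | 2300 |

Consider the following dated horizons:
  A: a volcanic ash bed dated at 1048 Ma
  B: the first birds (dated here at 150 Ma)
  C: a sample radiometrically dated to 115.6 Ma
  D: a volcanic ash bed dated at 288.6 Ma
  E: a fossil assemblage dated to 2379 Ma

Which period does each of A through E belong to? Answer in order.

A — Stenian; B — Jurassic; C — Cretaceous; D — Permian; E — Siderian

Match each age against the start–end ranges in the excerpt: A = 1048 Ma → Stenian (1200–1000); B = 150 Ma → Jurassic (201.4–145); C = 115.6 Ma → Cretaceous (145–66); D = 288.6 Ma → Permian (298.9–251.902); E = 2379 Ma → Siderian (2500–2300).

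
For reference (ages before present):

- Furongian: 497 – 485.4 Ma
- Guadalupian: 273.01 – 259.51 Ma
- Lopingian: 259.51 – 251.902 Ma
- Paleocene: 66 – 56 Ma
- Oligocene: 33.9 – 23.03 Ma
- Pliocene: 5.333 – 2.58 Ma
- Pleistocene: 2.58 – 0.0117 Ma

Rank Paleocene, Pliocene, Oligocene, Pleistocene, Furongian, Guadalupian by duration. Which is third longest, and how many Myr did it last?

Oligocene, 10.87 million years

Durations: Paleocene 10; Pliocene 2.753; Oligocene 10.87; Pleistocene 2.5683; Furongian 11.6; Guadalupian 13.5 Myr.
Sorted longest-first: Guadalupian (13.5), Furongian (11.6), Oligocene (10.87), Paleocene (10), Pliocene (2.753), Pleistocene (2.5683).
The third longest is Oligocene at 10.87 Myr.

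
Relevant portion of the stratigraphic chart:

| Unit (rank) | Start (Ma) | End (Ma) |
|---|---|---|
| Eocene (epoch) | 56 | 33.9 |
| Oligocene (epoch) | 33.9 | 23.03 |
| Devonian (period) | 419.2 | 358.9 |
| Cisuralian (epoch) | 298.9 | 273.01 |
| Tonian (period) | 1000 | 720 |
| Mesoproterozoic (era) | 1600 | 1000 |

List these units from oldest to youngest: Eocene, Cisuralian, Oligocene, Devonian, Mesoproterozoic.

Mesoproterozoic, Devonian, Cisuralian, Eocene, Oligocene

Sorting by start age (descending Ma, since larger Ma = older): Mesoproterozoic start 1600, Devonian start 419.2, Cisuralian start 298.9, Eocene start 56, Oligocene start 33.9.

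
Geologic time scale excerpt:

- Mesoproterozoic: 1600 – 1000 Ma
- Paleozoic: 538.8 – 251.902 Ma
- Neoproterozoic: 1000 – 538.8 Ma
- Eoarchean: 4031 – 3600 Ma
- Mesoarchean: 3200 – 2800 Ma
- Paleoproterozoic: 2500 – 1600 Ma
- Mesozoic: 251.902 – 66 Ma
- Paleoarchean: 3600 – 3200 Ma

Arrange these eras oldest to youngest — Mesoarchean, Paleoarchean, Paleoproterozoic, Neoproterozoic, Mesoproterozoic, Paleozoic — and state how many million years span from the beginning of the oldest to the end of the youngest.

Paleoarchean, Mesoarchean, Paleoproterozoic, Mesoproterozoic, Neoproterozoic, Paleozoic; total span 3348.098 Myr

From the excerpt: Mesoarchean 3200–2800; Paleoarchean 3600–3200; Paleoproterozoic 2500–1600; Neoproterozoic 1000–538.8; Mesoproterozoic 1600–1000; Paleozoic 538.8–251.902 (Ma).
Larger Ma is earlier, so the oldest is Paleoarchean and the youngest is Paleozoic; oldest to youngest: Paleoarchean, Mesoarchean, Paleoproterozoic, Mesoproterozoic, Neoproterozoic, Paleozoic.
Oldest start 3600 minus youngest end 251.902 gives 3348.098 Myr overall.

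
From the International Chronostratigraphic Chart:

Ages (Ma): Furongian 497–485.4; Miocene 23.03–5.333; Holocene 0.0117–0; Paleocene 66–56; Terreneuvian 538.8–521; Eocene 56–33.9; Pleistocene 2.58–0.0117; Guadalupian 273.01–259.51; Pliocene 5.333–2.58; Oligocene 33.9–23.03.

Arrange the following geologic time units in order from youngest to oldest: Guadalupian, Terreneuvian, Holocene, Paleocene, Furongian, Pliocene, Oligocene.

The oldest of these is Terreneuvian (starts 538.8 Ma) and the youngest is Holocene (ends 0 Ma).
In between, by decreasing start age: Furongian (497), Guadalupian (273.01), Paleocene (66), Oligocene (33.9), Pliocene (5.333).
Listing youngest first means reversing that sequence.

Holocene, Pliocene, Oligocene, Paleocene, Guadalupian, Furongian, Terreneuvian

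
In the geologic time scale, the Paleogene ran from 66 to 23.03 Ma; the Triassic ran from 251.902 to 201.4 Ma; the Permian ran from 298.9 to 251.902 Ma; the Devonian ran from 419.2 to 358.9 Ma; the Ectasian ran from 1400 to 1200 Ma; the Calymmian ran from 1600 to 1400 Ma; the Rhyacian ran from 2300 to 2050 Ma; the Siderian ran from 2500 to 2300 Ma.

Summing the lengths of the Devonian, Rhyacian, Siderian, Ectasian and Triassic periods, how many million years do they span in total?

760.802 million years

Duration is start − end for each: (419.2 − 358.9) + (2300 − 2050) + (2500 − 2300) + (1400 − 1200) + (251.902 − 201.4).
That is 60.3 + 250 + 200 + 200 + 50.502, which totals 760.802 million years.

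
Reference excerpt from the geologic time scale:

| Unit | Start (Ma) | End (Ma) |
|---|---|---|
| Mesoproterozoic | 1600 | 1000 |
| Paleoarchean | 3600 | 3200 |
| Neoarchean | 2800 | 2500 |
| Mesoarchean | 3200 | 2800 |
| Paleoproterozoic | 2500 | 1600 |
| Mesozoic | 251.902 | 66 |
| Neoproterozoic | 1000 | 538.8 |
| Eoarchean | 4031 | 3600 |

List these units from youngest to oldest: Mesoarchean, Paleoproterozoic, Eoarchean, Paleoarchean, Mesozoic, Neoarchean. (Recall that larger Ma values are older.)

Sorting by start age (ascending Ma, since larger Ma = older): Mesozoic start 251.902, Paleoproterozoic start 2500, Neoarchean start 2800, Mesoarchean start 3200, Paleoarchean start 3600, Eoarchean start 4031.

Mesozoic → Paleoproterozoic → Neoarchean → Mesoarchean → Paleoarchean → Eoarchean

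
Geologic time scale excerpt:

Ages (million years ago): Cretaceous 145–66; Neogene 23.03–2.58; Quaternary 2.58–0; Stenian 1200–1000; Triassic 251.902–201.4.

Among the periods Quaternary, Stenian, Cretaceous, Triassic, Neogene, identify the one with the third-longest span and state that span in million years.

Start − end for each: Quaternary 2.58 − 0 = 2.58; Stenian 1200 − 1000 = 200; Cretaceous 145 − 66 = 79; Triassic 251.902 − 201.4 = 50.502; Neogene 23.03 − 2.58 = 20.45.
Ranking these from longest: Stenian > Cretaceous > Triassic > Neogene > Quaternary.
Position 3 in that ranking is Triassic, which lasted 50.502 Myr.

Triassic, 50.502 million years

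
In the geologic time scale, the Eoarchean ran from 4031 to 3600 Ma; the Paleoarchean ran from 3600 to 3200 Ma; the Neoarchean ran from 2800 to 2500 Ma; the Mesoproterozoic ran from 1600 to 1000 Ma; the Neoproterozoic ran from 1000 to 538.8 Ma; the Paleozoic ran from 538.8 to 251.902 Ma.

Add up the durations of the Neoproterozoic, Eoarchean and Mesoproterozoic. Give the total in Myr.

Each duration: Neoproterozoic = 461.2; Eoarchean = 431; Mesoproterozoic = 600.
Sum: 461.2 + 431 + 600 = 1492.2 Myr.

1492.2 million years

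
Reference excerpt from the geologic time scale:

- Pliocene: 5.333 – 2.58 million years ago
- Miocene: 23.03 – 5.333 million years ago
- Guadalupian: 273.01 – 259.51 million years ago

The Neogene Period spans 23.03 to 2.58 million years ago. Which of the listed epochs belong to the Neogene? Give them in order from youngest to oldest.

Pliocene, Miocene

Epochs with both bounds inside 23.03–2.58 Ma: Pliocene (5.333–2.58), Miocene (23.03–5.333).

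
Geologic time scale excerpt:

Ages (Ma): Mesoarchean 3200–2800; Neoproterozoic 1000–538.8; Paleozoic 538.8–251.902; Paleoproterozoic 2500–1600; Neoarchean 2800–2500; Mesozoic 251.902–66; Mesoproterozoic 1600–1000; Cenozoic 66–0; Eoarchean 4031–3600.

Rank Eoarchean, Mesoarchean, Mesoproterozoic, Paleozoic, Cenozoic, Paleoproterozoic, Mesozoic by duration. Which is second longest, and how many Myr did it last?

Mesoproterozoic, 600 million years

Start − end for each: Eoarchean 4031 − 3600 = 431; Mesoarchean 3200 − 2800 = 400; Mesoproterozoic 1600 − 1000 = 600; Paleozoic 538.8 − 251.902 = 286.898; Cenozoic 66 − 0 = 66; Paleoproterozoic 2500 − 1600 = 900; Mesozoic 251.902 − 66 = 185.902.
Ranking these from longest: Paleoproterozoic > Mesoproterozoic > Eoarchean > Mesoarchean > Paleozoic > Mesozoic > Cenozoic.
Position 2 in that ranking is Mesoproterozoic, which lasted 600 Myr.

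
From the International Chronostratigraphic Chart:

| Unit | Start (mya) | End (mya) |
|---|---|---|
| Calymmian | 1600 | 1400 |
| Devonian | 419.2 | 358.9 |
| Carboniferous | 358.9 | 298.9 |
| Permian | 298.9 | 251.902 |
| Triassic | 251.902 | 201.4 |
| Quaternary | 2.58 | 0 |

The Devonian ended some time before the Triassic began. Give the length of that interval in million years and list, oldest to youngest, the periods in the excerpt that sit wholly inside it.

106.998 million years; Carboniferous, Permian

The Devonian closes at 358.9 Ma and the Triassic opens at 251.902 Ma, so the interval is 358.9 − 251.902 = 106.998 Myr.
A period fits inside if it starts at or after 358.9 Ma and ends at or before 251.902 Ma; oldest first that gives Carboniferous, Permian.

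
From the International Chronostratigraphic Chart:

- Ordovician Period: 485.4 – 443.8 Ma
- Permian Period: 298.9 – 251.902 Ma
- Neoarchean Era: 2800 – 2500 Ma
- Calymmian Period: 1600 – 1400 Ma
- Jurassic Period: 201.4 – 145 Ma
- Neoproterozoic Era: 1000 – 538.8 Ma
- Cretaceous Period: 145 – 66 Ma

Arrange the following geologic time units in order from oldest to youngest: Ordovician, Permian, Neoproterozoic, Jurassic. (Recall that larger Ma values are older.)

Neoproterozoic → Ordovician → Permian → Jurassic

Read off each span (Ma): Ordovician 485.4–443.8; Permian 298.9–251.902; Neoproterozoic 1000–538.8; Jurassic 201.4–145.
Larger Ma is older, so oldest→youngest is Neoproterozoic, Ordovician, Permian, Jurassic.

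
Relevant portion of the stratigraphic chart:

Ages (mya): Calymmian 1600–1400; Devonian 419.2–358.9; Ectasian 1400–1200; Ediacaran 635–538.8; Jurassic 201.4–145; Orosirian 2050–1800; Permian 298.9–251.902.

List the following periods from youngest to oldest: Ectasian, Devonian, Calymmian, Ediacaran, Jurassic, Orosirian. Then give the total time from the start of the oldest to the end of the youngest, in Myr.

From the excerpt: Ectasian 1400–1200; Devonian 419.2–358.9; Calymmian 1600–1400; Ediacaran 635–538.8; Jurassic 201.4–145; Orosirian 2050–1800 (Ma).
Larger Ma is earlier, so the oldest is Orosirian and the youngest is Jurassic; youngest to oldest: Jurassic, Devonian, Ediacaran, Ectasian, Calymmian, Orosirian.
Oldest start 2050 minus youngest end 145 gives 1905 Myr overall.

Jurassic → Devonian → Ediacaran → Ectasian → Calymmian → Orosirian; total span 1905 Myr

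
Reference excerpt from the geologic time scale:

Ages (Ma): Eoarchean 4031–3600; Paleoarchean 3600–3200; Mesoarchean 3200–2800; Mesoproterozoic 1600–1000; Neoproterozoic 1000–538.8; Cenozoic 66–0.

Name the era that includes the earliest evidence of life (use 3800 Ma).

Eoarchean

3800 Ma lies between 4031 and 3600 Ma, so it falls in the Eoarchean.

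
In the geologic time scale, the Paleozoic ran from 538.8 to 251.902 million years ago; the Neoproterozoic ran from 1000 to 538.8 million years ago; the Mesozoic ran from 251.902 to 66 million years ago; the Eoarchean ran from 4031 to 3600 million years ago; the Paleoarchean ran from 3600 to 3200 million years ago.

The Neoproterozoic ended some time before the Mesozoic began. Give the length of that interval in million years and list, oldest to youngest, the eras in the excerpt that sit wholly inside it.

286.898 million years; Paleozoic

The Neoproterozoic closes at 538.8 Ma and the Mesozoic opens at 251.902 Ma, so the interval is 538.8 − 251.902 = 286.898 Myr.
An era fits inside if it starts at or after 538.8 Ma and ends at or before 251.902 Ma; oldest first that gives Paleozoic.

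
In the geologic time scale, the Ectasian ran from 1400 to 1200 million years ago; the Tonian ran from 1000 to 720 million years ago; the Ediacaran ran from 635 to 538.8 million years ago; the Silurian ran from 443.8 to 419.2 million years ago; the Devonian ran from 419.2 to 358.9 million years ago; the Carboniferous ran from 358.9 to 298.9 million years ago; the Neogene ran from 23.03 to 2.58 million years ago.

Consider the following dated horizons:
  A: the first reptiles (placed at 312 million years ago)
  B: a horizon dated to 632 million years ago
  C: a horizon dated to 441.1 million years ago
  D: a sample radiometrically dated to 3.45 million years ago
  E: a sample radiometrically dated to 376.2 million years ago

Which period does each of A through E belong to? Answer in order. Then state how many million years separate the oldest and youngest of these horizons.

A — Carboniferous; B — Ediacaran; C — Silurian; D — Neogene; E — Devonian; span 628.55 million years

A: 312 Ma lies in 358.9–298.9 Ma, so Carboniferous.
B: 632 Ma lies in 635–538.8 Ma, so Ediacaran.
C: 441.1 Ma lies in 443.8–419.2 Ma, so Silurian.
D: 3.45 Ma lies in 23.03–2.58 Ma, so Neogene.
E: 376.2 Ma lies in 419.2–358.9 Ma, so Devonian.
Oldest = 632 Ma, youngest = 3.45 Ma → span 628.55 Myr.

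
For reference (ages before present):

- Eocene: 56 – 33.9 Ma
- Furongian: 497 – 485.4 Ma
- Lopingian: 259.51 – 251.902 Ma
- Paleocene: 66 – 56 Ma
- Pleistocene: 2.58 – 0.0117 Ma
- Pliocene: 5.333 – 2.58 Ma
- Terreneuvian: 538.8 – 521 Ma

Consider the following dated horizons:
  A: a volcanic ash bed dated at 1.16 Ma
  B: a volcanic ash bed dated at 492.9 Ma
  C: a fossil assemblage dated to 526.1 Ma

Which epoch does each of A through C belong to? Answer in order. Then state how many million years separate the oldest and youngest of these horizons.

Match each age against the start–end ranges in the excerpt: A = 1.16 Ma → Pleistocene (2.58–0.0117); B = 492.9 Ma → Furongian (497–485.4); C = 526.1 Ma → Terreneuvian (538.8–521).
The largest age is 526.1 Ma and the smallest is 1.16 Ma; their difference is 524.94 Myr.

A — Pleistocene; B — Furongian; C — Terreneuvian; span 524.94 million years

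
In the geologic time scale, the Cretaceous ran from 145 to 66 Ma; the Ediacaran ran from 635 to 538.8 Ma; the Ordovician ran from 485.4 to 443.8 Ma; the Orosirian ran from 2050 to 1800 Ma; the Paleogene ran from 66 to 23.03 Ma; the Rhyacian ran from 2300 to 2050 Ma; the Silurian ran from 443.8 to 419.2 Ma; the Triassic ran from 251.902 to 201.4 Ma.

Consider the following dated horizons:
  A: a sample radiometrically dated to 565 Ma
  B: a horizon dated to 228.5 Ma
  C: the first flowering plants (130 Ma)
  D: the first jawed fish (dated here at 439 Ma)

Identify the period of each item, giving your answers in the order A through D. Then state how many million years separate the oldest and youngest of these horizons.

A — Ediacaran; B — Triassic; C — Cretaceous; D — Silurian; span 435 million years

Match each age against the start–end ranges in the excerpt: A = 565 Ma → Ediacaran (635–538.8); B = 228.5 Ma → Triassic (251.902–201.4); C = 130 Ma → Cretaceous (145–66); D = 439 Ma → Silurian (443.8–419.2).
The largest age is 565 Ma and the smallest is 130 Ma; their difference is 435 Myr.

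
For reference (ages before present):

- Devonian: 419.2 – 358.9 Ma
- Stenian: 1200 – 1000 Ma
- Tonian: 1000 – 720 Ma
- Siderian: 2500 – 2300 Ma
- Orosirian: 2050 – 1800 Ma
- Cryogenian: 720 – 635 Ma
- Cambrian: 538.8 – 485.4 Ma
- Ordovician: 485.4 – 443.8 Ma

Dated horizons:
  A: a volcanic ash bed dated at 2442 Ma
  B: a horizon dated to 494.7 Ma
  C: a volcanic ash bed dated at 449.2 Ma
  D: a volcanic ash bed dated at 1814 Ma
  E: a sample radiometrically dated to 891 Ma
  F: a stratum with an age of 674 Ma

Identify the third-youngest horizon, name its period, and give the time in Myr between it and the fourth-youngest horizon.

F, in the Cryogenian; 217 million years to E

Sorted youngest-first by Ma: C (449.2), B (494.7), F (674), E (891), D (1814), A (2442).
The third youngest is F at 674 Ma, which lies in 720–635 Ma: the Cryogenian.
The fourth youngest is E at 891 Ma; separation = |674 − 891| = 217 Myr.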